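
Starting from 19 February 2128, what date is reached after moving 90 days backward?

21 November 2127

Count 90 days before February 19, 2128:
November 2127: 30 − 21 = 9 days remain.
Then December (31), January (31): 31 + 31 = 62 days.
February 1–19, 2128: 19 days (2128 is a leap year).
Total: 9 + 62 + 19 = 90 days.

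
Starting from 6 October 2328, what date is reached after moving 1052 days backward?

19 November 2325

Count 1052 days before October 6, 2328:
November 19, 2325 → November 19, 2326: 365 days.
November 19, 2326 → November 19, 2327: 365 days.
November 2327: 30 − 19 = 11 days remain.
Then 10 full months totalling 305 days.
October 1–6, 2328: 6 days.
Residual: 322 days.
Total: 1052 days.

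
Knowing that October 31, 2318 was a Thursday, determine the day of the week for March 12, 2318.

Count forward from the earlier date (March 12, 2318) to the later (October 31, 2318):
March 2318: 31 − 12 = 19 days remain.
Then April (30), May (31), June (30), July (31), August (31), September (30): 30 + 31 + 30 + 31 + 31 + 30 = 183 days.
October 1–31, 2318: 31 days.
Total: 19 + 183 + 31 = 233 days.
233 mod 7 = 2, so 2 days before Thursday is Tuesday.

Tuesday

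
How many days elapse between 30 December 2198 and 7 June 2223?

Day-of-year of December 30, 2198: 364.
Day-of-year of June 7, 2223: 158.
2198 has 365 days, so 365 − 364 = 1 days remain in 2198.
Full years 2199–2222: 19 common + 5 leap = 19×365 + 5×366 = 8765 days.
Total: 1 + 8765 + 158 = 8924 days.

8924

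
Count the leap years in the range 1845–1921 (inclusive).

18

Years divisible by 4: 1848, 1852, …, 1920 — 19 in all.
Of these, 1900 is divisible by 100 but not 400, so not leap.
Leap years: 19 − 1 = 18.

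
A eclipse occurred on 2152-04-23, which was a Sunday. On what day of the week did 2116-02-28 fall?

Count forward from the earlier date (February 28, 2116) to the later (April 23, 2152):
From February 28, 2116 to February 28, 2152: 36 years, of which 9 contain a Feb 29 — 27×365 + 9×366 = 13149 days.
February 2152: 29 − 28 = 1 day remains (2152 is a leap year, so February has 29 days).
Then March (31): 31 days.
April 1–23, 2152: 23 days.
Residual: 55 days.
Total: 13204 days.
13204 mod 7 = 2, so 2 days before Sunday is Friday.

Friday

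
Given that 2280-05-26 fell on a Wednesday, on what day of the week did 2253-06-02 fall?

Count forward from the earlier date (June 2, 2253) to the later (May 26, 2280):
Day-of-year of June 2, 2253: 153.
Day-of-year of May 26, 2280: 147.
2253 has 365 days, so 365 − 153 = 212 days remain in 2253.
Full years 2254–2279: 20 common + 6 leap = 20×365 + 6×366 = 9496 days.
Total: 212 + 9496 + 147 = 9855 days.
9855 mod 7 = 6, so 6 days before Wednesday is Thursday.

Thursday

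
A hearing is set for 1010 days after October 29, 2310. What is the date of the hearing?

August 4, 2313

Count 1010 days after October 29, 2310:
October 29, 2310 → October 29, 2311: 365 days.
October 29, 2311 → October 29, 2312: 366 days (2312 is a leap year).
October 2312: 31 − 29 = 2 days remain.
Then 9 full months totalling 273 days.
August 1–4, 2313: 4 days.
Residual: 279 days.
Total: 1010 days.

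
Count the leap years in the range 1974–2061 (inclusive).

Years divisible by 4: 1976, 1980, …, 2060 — 22 in all.
2000 is divisible by 400, so still leap.
No century exceptions apply. Count: 22.

22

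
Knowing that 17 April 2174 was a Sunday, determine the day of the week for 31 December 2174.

Saturday

April 2174: 30 − 17 = 13 days remain.
Then May (31), June (30), July (31), August (31), September (30), October (31), November (30): 31 + 30 + 31 + 31 + 30 + 31 + 30 = 214 days.
December 1–31, 2174: 31 days.
Total: 13 + 214 + 31 = 258 days.
258 mod 7 = 6, so 6 days after Sunday is Saturday.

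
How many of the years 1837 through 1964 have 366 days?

31

Years divisible by 4: 1840, 1844, …, 1964 — 32 in all.
Of these, 1900 is divisible by 100 but not 400, so not leap.
Leap years: 32 − 1 = 31.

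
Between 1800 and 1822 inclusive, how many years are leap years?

5

Years divisible by 4 in [1800, 1822]: 1800, 1804, 1808, 1812, 1816, 1820.
Of these, 1800 is divisible by 100 but not 400, so not leap.
Leap years: 6 − 1 = 5.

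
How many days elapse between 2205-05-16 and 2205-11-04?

172

May 2205: 31 − 16 = 15 days remain.
Then June (30), July (31), August (31), September (30), October (31): 30 + 31 + 31 + 30 + 31 = 153 days.
November 1–4, 2205: 4 days.
Total: 15 + 153 + 4 = 172 days.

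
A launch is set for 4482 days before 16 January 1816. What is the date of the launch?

9 October 1803

Count 4482 days before January 16, 1816:
From October 9, 1803 to October 9, 1815: 12 years, of which 3 contain a Feb 29 — 9×365 + 3×366 = 4383 days.
October 1815: 31 − 9 = 22 days remain.
Then November (30), December (31): 30 + 31 = 61 days.
January 1–16, 1816: 16 days.
Residual: 99 days.
Total: 4482 days.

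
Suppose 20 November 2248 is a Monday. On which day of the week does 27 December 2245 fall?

Saturday

Count forward from the earlier date (December 27, 2245) to the later (November 20, 2248):
Day-of-year of December 27, 2245: 361.
Day-of-year of November 20, 2248: 325.
2245 has 365 days, so 365 − 361 = 4 days remain in 2245.
Full years: 2246: 365; 2247: 365. Sum = 730.
Total: 4 + 730 + 325 = 1059 days.
1059 mod 7 = 2, so 2 days before Monday is Saturday.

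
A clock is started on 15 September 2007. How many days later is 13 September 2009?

September 2007: 30 − 15 = 15 days remain.
Then 23 full months totalling 701 days.
September 1–13, 2009: 13 days.
Total: 15 + 701 + 13 = 729 days.

729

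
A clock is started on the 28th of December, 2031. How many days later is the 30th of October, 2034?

December 28, 2031 → December 28, 2032: 366 days (2032 is a leap year).
December 28, 2032 → December 28, 2033: 365 days.
December 2033: 31 − 28 = 3 days remain.
Then 9 full months totalling 273 days.
October 1–30, 2034: 30 days.
Residual: 306 days.
Total: 1037 days.

1037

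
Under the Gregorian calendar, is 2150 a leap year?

No

2150 is not a leap year.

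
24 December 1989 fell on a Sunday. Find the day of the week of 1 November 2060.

Monday

From December 24, 1989 to December 24, 2059: 70 years, of which 17 contain a Feb 29 — 53×365 + 17×366 = 25567 days.
(2000 is a leap year (divisible by 400).)
December 2059: 31 − 24 = 7 days remain.
Then 10 full months totalling 305 days.
November 1, 2060: 1 day.
Residual: 313 days.
Total: 25880 days.
25880 mod 7 = 1, so 1 day after Sunday is Monday.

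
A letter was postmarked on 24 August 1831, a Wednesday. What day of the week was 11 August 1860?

Saturday

Day-of-year of August 24, 1831: 236.
Day-of-year of August 11, 1860: 224.
1831 has 365 days, so 365 − 236 = 129 days remain in 1831.
Full years 1832–1859: 21 common + 7 leap = 21×365 + 7×366 = 10227 days.
Total: 129 + 10227 + 224 = 10580 days.
10580 mod 7 = 3, so 3 days after Wednesday is Saturday.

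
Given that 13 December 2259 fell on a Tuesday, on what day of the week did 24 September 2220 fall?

Count forward from the earlier date (September 24, 2220) to the later (December 13, 2259):
From September 24, 2220 to September 24, 2259: 39 years, of which 9 contain a Feb 29 — 30×365 + 9×366 = 14244 days.
September 2259: 30 − 24 = 6 days remain.
Then October (31), November (30): 31 + 30 = 61 days.
December 1–13, 2259: 13 days.
Residual: 80 days.
Total: 14324 days.
14324 mod 7 = 2, so 2 days before Tuesday is Sunday.

Sunday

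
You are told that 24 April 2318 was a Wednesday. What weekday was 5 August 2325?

Wednesday

Day-of-year of April 24, 2318: 114.
Day-of-year of August 5, 2325: 217.
2318 has 365 days, so 365 − 114 = 251 days remain in 2318.
Full years: 2319: 365; 2320: 366; 2321: 365; 2322: 365; 2323: 365; 2324: 366. Sum = 2192.
Total: 251 + 2192 + 217 = 2660 days.
2660 is a multiple of 7, so 5 August 2325 falls on the same weekday: Wednesday.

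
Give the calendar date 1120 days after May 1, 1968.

May 26, 1971

Count 1120 days after May 1, 1968:
May 1, 1968 → May 1, 1969: 365 days.
May 1, 1969 → May 1, 1970: 365 days.
May 1, 1970 → May 1, 1971: 365 days.
Within May 1971: 26 − 1 = 25 days.
Total: 1120 days.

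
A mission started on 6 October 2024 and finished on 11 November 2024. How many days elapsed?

36

October 2024: 31 − 6 = 25 days remain.
November 1–11, 2024: 11 days.
Total: 25 + 11 = 36 days.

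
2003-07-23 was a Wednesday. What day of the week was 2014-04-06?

From July 23, 2003 to July 23, 2013: 10 years, of which 3 contain a Feb 29 — 7×365 + 3×366 = 3653 days.
July 2013: 31 − 23 = 8 days remain.
Then August (31), September (30), October (31), November (30), December (31), January (31), February 2014 (28), March (31): 31 + 30 + 31 + 30 + 31 + 31 + 28 + 31 = 243 days.
April 1–6, 2014: 6 days.
Residual: 257 days.
Total: 3910 days.
3910 mod 7 = 4, so 4 days after Wednesday is Sunday.

Sunday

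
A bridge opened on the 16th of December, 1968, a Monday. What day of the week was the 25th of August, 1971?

December 16, 1968 → December 16, 1969: 365 days.
December 16, 1969 → December 16, 1970: 365 days.
December 1970: 31 − 16 = 15 days remain.
Then January (31), February 1971 (28), March (31), April (30), May (31), June (30), July (31): 31 + 28 + 31 + 30 + 31 + 30 + 31 = 212 days.
August 1–25, 1971: 25 days.
Residual: 252 days.
Total: 982 days.
982 mod 7 = 2, so 2 days after Monday is Wednesday.

Wednesday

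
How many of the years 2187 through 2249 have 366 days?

15

Years divisible by 4: 2188, 2192, …, 2248 — 16 in all.
Of these, 2200 is divisible by 100 but not 400, so not leap.
Leap years: 16 − 1 = 15.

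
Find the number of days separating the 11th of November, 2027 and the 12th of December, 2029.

Day-of-year of November 11, 2027: 315.
Day-of-year of December 12, 2029: 346.
2027 has 365 days, so 365 − 315 = 50 days remain in 2027.
Full years: 2028: 366. Sum = 366.
Total: 50 + 366 + 346 = 762 days.

762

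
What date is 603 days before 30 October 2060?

7 March 2059

Count 603 days before October 30, 2060:
Day-of-year of March 7, 2059: 66.
Day-of-year of October 30, 2060: 304.
2059 has 365 days, so 365 − 66 = 299 days remain in 2059.
Total: 299 + 304 = 603 days.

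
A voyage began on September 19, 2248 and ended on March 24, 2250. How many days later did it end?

551

September 19, 2248 → September 19, 2249: 365 days.
September 2249: 30 − 19 = 11 days remain.
Then October (31), November (30), December (31), January (31), February 2250 (28): 31 + 30 + 31 + 31 + 28 = 151 days.
March 1–24, 2250: 24 days.
Residual: 186 days.
Total: 551 days.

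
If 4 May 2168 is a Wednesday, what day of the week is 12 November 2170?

May 4, 2168 → May 4, 2169: 365 days.
May 4, 2169 → May 4, 2170: 365 days.
May 2170: 31 − 4 = 27 days remain.
Then June (30), July (31), August (31), September (30), October (31): 30 + 31 + 31 + 30 + 31 = 153 days.
November 1–12, 2170: 12 days.
Residual: 192 days.
Total: 922 days.
922 mod 7 = 5, so 5 days after Wednesday is Monday.

Monday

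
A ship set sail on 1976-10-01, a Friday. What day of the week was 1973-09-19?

Wednesday

Count forward from the earlier date (September 19, 1973) to the later (October 1, 1976):
September 19, 1973 → September 19, 1974: 365 days.
September 19, 1974 → September 19, 1975: 365 days.
September 19, 1975 → September 19, 1976: 366 days (1976 is a leap year).
September 1976: 30 − 19 = 11 days remain.
October 1, 1976: 1 day.
Residual: 12 days.
Total: 1108 days.
1108 mod 7 = 2, so 2 days before Friday is Wednesday.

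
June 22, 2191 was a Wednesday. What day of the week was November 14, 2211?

Thursday

Day-of-year of June 22, 2191: 173.
Day-of-year of November 14, 2211: 318.
2191 has 365 days, so 365 − 173 = 192 days remain in 2191.
Full years 2192–2210: 15 common + 4 leap = 15×365 + 4×366 = 6939 days.
Total: 192 + 6939 + 318 = 7449 days.
7449 mod 7 = 1, so 1 day after Wednesday is Thursday.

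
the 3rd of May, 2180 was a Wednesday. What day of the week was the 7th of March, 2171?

Count forward from the earlier date (March 7, 2171) to the later (May 3, 2180):
Day-of-year of March 7, 2171: 66.
Day-of-year of May 3, 2180: 124.
2171 has 365 days, so 365 − 66 = 299 days remain in 2171.
Full years 2172–2179: 6 common + 2 leap = 6×365 + 2×366 = 2922 days.
Total: 299 + 2922 + 124 = 3345 days.
3345 mod 7 = 6, so 6 days before Wednesday is Thursday.

Thursday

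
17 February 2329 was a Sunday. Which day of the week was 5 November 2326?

Count forward from the earlier date (November 5, 2326) to the later (February 17, 2329):
Day-of-year of November 5, 2326: 309.
Day-of-year of February 17, 2329: 48.
2326 has 365 days, so 365 − 309 = 56 days remain in 2326.
Full years: 2327: 365; 2328: 366. Sum = 731.
Total: 56 + 731 + 48 = 835 days.
835 mod 7 = 2, so 2 days before Sunday is Friday.

Friday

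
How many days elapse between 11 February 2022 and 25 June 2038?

Day-of-year of February 11, 2022: 42.
Day-of-year of June 25, 2038: 176.
2022 has 365 days, so 365 − 42 = 323 days remain in 2022.
Full years 2023–2037: 11 common + 4 leap = 11×365 + 4×366 = 5479 days.
Total: 323 + 5479 + 176 = 5978 days.

5978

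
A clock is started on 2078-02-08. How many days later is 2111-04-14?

From February 8, 2078 to February 8, 2111: 33 years, of which 7 contain a Feb 29 — 26×365 + 7×366 = 12052 days.
(2100 is not a leap year (divisible by 100 but not 400).)
February 2111: 28 − 8 = 20 days remain (2111 is not a leap year, so February has 28 days).
Then March (31): 31 days.
April 1–14, 2111: 14 days.
Residual: 65 days.
Total: 12117 days.

12117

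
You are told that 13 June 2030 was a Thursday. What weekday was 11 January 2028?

Tuesday

Count forward from the earlier date (January 11, 2028) to the later (June 13, 2030):
Day-of-year of January 11, 2028: 11.
Day-of-year of June 13, 2030: 164.
2028 has 366 days, so 366 − 11 = 355 days remain in 2028.
Full years: 2029: 365. Sum = 365.
Total: 355 + 365 + 164 = 884 days.
884 mod 7 = 2, so 2 days before Thursday is Tuesday.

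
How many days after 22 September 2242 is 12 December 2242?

81

September 2242: 30 − 22 = 8 days remain.
Then October (31), November (30): 31 + 30 = 61 days.
December 1–12, 2242: 12 days.
Total: 8 + 61 + 12 = 81 days.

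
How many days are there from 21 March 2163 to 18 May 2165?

March 2163: 31 − 21 = 10 days remain.
Then 25 full months totalling 761 days.
May 1–18, 2165: 18 days.
Total: 10 + 761 + 18 = 789 days.

789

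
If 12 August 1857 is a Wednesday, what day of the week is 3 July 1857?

Count forward from the earlier date (July 3, 1857) to the later (August 12, 1857):
July 1857: 31 − 3 = 28 days remain.
August 1–12, 1857: 12 days.
Total: 28 + 12 = 40 days.
40 mod 7 = 5, so 5 days before Wednesday is Friday.

Friday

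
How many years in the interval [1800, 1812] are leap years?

3

Years divisible by 4 in [1800, 1812]: 1800, 1804, 1808, 1812.
Of these, 1800 is divisible by 100 but not 400, so not leap.
Leap years: 4 − 1 = 3.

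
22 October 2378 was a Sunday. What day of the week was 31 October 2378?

Tuesday

Within October 2378: 31 − 22 = 9 days.
9 mod 7 = 2, so 2 days after Sunday is Tuesday.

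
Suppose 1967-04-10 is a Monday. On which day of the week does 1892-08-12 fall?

Friday

Count forward from the earlier date (August 12, 1892) to the later (April 10, 1967):
Day-of-year of August 12, 1892: 225.
Day-of-year of April 10, 1967: 100.
1892 has 366 days, so 366 − 225 = 141 days remain in 1892.
Full years 1893–1966: 57 common + 17 leap = 57×365 + 17×366 = 27027 days.
Total: 141 + 27027 + 100 = 27268 days.
27268 mod 7 = 3, so 3 days before Monday is Friday.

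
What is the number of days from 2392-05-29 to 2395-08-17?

Day-of-year of May 29, 2392: 150.
Day-of-year of August 17, 2395: 229.
2392 has 366 days, so 366 − 150 = 216 days remain in 2392.
Full years: 2393: 365; 2394: 365. Sum = 730.
Total: 216 + 730 + 229 = 1175 days.

1175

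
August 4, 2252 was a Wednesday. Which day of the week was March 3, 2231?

Thursday

Count forward from the earlier date (March 3, 2231) to the later (August 4, 2252):
Day-of-year of March 3, 2231: 62.
Day-of-year of August 4, 2252: 217.
2231 has 365 days, so 365 − 62 = 303 days remain in 2231.
Full years 2232–2251: 15 common + 5 leap = 15×365 + 5×366 = 7305 days.
Total: 303 + 7305 + 217 = 7825 days.
7825 mod 7 = 6, so 6 days before Wednesday is Thursday.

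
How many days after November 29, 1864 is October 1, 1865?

November 1864: 30 − 29 = 1 day remains.
Then 10 full months totalling 304 days.
October 1, 1865: 1 day.
Residual: 306 days.
Total: 306 days.

306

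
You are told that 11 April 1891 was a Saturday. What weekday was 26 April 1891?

Within April 1891: 26 − 11 = 15 days.
15 mod 7 = 1, so 1 day after Saturday is Sunday.

Sunday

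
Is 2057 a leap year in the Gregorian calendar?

2057 is not a leap year.

No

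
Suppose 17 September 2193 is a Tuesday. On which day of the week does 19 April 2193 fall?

Friday

Count forward from the earlier date (April 19, 2193) to the later (September 17, 2193):
April 2193: 30 − 19 = 11 days remain.
Then May (31), June (30), July (31), August (31): 31 + 30 + 31 + 31 = 123 days.
September 1–17, 2193: 17 days.
Total: 11 + 123 + 17 = 151 days.
151 mod 7 = 4, so 4 days before Tuesday is Friday.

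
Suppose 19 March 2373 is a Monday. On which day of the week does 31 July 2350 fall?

Count forward from the earlier date (July 31, 2350) to the later (March 19, 2373):
Day-of-year of July 31, 2350: 212.
Day-of-year of March 19, 2373: 78.
2350 has 365 days, so 365 − 212 = 153 days remain in 2350.
Full years 2351–2372: 16 common + 6 leap = 16×365 + 6×366 = 8036 days.
Total: 153 + 8036 + 78 = 8267 days.
8267 is a multiple of 7, so 31 July 2350 falls on the same weekday: Monday.

Monday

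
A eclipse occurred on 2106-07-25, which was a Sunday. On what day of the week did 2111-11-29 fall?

Sunday

July 25, 2106 → July 25, 2107: 365 days.
July 25, 2107 → July 25, 2108: 366 days (2108 is a leap year).
July 25, 2108 → July 25, 2109: 365 days.
July 25, 2109 → July 25, 2110: 365 days.
July 25, 2110 → July 25, 2111: 365 days.
July 2111: 31 − 25 = 6 days remain.
Then August (31), September (30), October (31): 31 + 30 + 31 = 92 days.
November 1–29, 2111: 29 days.
Residual: 127 days.
Total: 1953 days.
1953 is a multiple of 7, so 2111-11-29 falls on the same weekday: Sunday.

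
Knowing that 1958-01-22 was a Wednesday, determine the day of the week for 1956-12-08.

Count forward from the earlier date (December 8, 1956) to the later (January 22, 1958):
December 8, 1956 → December 8, 1957: 365 days.
December 1957: 31 − 8 = 23 days remain.
January 1–22, 1958: 22 days.
Residual: 45 days.
Total: 410 days.
410 mod 7 = 4, so 4 days before Wednesday is Saturday.

Saturday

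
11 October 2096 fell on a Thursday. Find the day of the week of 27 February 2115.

From October 11, 2096 to October 11, 2114: 18 years, of which 3 contain a Feb 29 — 15×365 + 3×366 = 6573 days.
(2100 is not a leap year (divisible by 100 but not 400).)
October 2114: 31 − 11 = 20 days remain.
Then November (30), December (31), January (31): 30 + 31 + 31 = 92 days.
February 1–27, 2115: 27 days (2115 is not a leap year).
Residual: 139 days.
Total: 6712 days.
6712 mod 7 = 6, so 6 days after Thursday is Wednesday.

Wednesday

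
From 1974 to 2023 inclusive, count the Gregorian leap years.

Years divisible by 4 in [1974, 2023]: 1976, 1980, 1984, 1988, 1992, 1996, 2000, 2004, 2008, 2012, 2016, 2020.
2000 is divisible by 400, so still leap.
No century exceptions apply. Count: 12.

12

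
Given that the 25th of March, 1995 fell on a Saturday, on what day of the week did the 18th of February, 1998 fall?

Wednesday

Day-of-year of March 25, 1995: 84.
Day-of-year of February 18, 1998: 49.
1995 has 365 days, so 365 − 84 = 281 days remain in 1995.
Full years: 1996: 366; 1997: 365. Sum = 731.
Total: 281 + 731 + 49 = 1061 days.
1061 mod 7 = 4, so 4 days after Saturday is Wednesday.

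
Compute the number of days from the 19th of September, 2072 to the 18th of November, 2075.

1155

September 19, 2072 → September 19, 2073: 365 days.
September 19, 2073 → September 19, 2074: 365 days.
September 19, 2074 → September 19, 2075: 365 days.
September 2075: 30 − 19 = 11 days remain.
Then October (31): 31 days.
November 1–18, 2075: 18 days.
Residual: 60 days.
Total: 1155 days.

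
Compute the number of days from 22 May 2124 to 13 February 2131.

2458

May 22, 2124 → May 22, 2125: 365 days.
May 22, 2125 → May 22, 2126: 365 days.
May 22, 2126 → May 22, 2127: 365 days.
May 22, 2127 → May 22, 2128: 366 days (2128 is a leap year).
May 22, 2128 → May 22, 2129: 365 days.
May 22, 2129 → May 22, 2130: 365 days.
May 2130: 31 − 22 = 9 days remain.
Then June (30), July (31), August (31), September (30), October (31), November (30), December (31), January (31): 30 + 31 + 31 + 30 + 31 + 30 + 31 + 31 = 245 days.
February 1–13, 2131: 13 days (2131 is not a leap year).
Residual: 267 days.
Total: 2458 days.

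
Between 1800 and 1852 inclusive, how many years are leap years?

Years divisible by 4: 1800, 1804, …, 1852 — 14 in all.
Of these, 1800 is divisible by 100 but not 400, so not leap.
Leap years: 14 − 1 = 13.

13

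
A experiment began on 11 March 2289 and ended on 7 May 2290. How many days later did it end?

March 2289: 31 − 11 = 20 days remain.
Then 13 full months totalling 395 days.
May 1–7, 2290: 7 days.
Total: 20 + 395 + 7 = 422 days.

422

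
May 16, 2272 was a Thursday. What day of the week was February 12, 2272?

Count forward from the earlier date (February 12, 2272) to the later (May 16, 2272):
February 2272: 29 − 12 = 17 days remain (2272 is a leap year, so February has 29 days).
Then March (31), April (30): 31 + 30 = 61 days.
May 1–16, 2272: 16 days.
Total: 17 + 61 + 16 = 94 days.
94 mod 7 = 3, so 3 days before Thursday is Monday.

Monday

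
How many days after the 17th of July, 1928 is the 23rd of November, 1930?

859

July 17, 1928 → July 17, 1929: 365 days.
July 17, 1929 → July 17, 1930: 365 days.
July 1930: 31 − 17 = 14 days remain.
Then August (31), September (30), October (31): 31 + 30 + 31 = 92 days.
November 1–23, 1930: 23 days.
Residual: 129 days.
Total: 859 days.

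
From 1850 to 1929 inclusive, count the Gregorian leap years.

Years divisible by 4: 1852, 1856, …, 1928 — 20 in all.
Of these, 1900 is divisible by 100 but not 400, so not leap.
Leap years: 20 − 1 = 19.

19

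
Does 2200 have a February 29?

No

2200 is not a leap year (divisible by 100 but not 400).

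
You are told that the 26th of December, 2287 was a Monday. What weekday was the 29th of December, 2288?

December 2287: 31 − 26 = 5 days remain.
Then 11 full months totalling 335 days.
December 1–29, 2288: 29 days.
Total: 5 + 335 + 29 = 369 days.
369 mod 7 = 5, so 5 days after Monday is Saturday.

Saturday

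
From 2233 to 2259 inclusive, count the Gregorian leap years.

Years divisible by 4 in [2233, 2259]: 2236, 2240, 2244, 2248, 2252, 2256.
No century exceptions apply. Count: 6.

6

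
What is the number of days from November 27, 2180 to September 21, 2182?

Day-of-year of November 27, 2180: 332.
Day-of-year of September 21, 2182: 264.
2180 has 366 days, so 366 − 332 = 34 days remain in 2180.
Full years: 2181: 365. Sum = 365.
Total: 34 + 365 + 264 = 663 days.

663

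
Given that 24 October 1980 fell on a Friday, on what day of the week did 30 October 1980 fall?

Within October 1980: 30 − 24 = 6 days.
6 mod 7 = 6, so 6 days after Friday is Thursday.

Thursday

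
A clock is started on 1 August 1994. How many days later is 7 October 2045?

18695

From August 1, 1994 to August 1, 2045: 51 years, of which 13 contain a Feb 29 — 38×365 + 13×366 = 18628 days.
(2000 is a leap year (divisible by 400).)
August 2045: 31 − 1 = 30 days remain.
Then September (30): 30 days.
October 1–7, 2045: 7 days.
Residual: 67 days.
Total: 18695 days.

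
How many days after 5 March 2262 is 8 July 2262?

March 2262: 31 − 5 = 26 days remain.
Then April (30), May (31), June (30): 30 + 31 + 30 = 91 days.
July 1–8, 2262: 8 days.
Total: 26 + 91 + 8 = 125 days.

125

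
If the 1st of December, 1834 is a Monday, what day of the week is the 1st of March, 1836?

Day-of-year of December 1, 1834: 335.
Day-of-year of March 1, 1836: 61.
1834 has 365 days, so 365 − 335 = 30 days remain in 1834.
Full years: 1835: 365. Sum = 365.
Total: 30 + 365 + 61 = 456 days.
456 mod 7 = 1, so 1 day after Monday is Tuesday.

Tuesday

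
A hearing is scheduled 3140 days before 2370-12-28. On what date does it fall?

2362-05-24

Count 3140 days before December 28, 2370:
From May 24, 2362 to May 24, 2370: 8 years, of which 2 contain a Feb 29 — 6×365 + 2×366 = 2922 days.
May 2370: 31 − 24 = 7 days remain.
Then June (30), July (31), August (31), September (30), October (31), November (30): 30 + 31 + 31 + 30 + 31 + 30 = 183 days.
December 1–28, 2370: 28 days.
Residual: 218 days.
Total: 3140 days.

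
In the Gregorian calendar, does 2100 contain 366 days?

2100 is not a leap year (divisible by 100 but not 400).

No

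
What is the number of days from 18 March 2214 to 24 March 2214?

6

Within March 2214: 24 − 18 = 6 days.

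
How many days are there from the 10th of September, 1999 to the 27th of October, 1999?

47

September 1999: 30 − 10 = 20 days remain.
October 1–27, 1999: 27 days.
Total: 20 + 27 = 47 days.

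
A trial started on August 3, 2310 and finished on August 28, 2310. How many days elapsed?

25

Within August 2310: 28 − 3 = 25 days.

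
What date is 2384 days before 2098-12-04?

2092-05-25

Count 2384 days before December 4, 2098:
May 25, 2092 → May 25, 2093: 365 days.
May 25, 2093 → May 25, 2094: 365 days.
May 25, 2094 → May 25, 2095: 365 days.
May 25, 2095 → May 25, 2096: 366 days (2096 is a leap year).
May 25, 2096 → May 25, 2097: 365 days.
May 25, 2097 → May 25, 2098: 365 days.
May 2098: 31 − 25 = 6 days remain.
Then June (30), July (31), August (31), September (30), October (31), November (30): 30 + 31 + 31 + 30 + 31 + 30 = 183 days.
December 1–4, 2098: 4 days.
Residual: 193 days.
Total: 2384 days.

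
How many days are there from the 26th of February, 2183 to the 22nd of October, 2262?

29092

Day-of-year of February 26, 2183: 57.
Day-of-year of October 22, 2262: 295.
2183 has 365 days, so 365 − 57 = 308 days remain in 2183.
Full years 2184–2261: 59 common + 19 leap = 59×365 + 19×366 = 28489 days.
Total: 308 + 28489 + 295 = 29092 days.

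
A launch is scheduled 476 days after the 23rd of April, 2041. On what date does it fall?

the 12th of August, 2042

Count 476 days after April 23, 2041:
Day-of-year of April 23, 2041: 113.
Day-of-year of August 12, 2042: 224.
2041 has 365 days, so 365 − 113 = 252 days remain in 2041.
Total: 252 + 224 = 476 days.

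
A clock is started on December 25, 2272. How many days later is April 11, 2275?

837

Day-of-year of December 25, 2272: 360.
Day-of-year of April 11, 2275: 101.
2272 has 366 days, so 366 − 360 = 6 days remain in 2272.
Full years: 2273: 365; 2274: 365. Sum = 730.
Total: 6 + 730 + 101 = 837 days.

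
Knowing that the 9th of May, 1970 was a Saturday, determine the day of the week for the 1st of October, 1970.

Thursday

May 1970: 31 − 9 = 22 days remain.
Then June (30), July (31), August (31), September (30): 30 + 31 + 31 + 30 = 122 days.
October 1, 1970: 1 day.
Total: 22 + 122 + 1 = 145 days.
145 mod 7 = 5, so 5 days after Saturday is Thursday.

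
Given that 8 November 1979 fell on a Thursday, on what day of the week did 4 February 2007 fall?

Sunday

From November 8, 1979 to November 8, 2006: 27 years, of which 7 contain a Feb 29 — 20×365 + 7×366 = 9862 days.
(2000 is a leap year (divisible by 400).)
November 2006: 30 − 8 = 22 days remain.
Then December (31), January (31): 31 + 31 = 62 days.
February 1–4, 2007: 4 days (2007 is not a leap year).
Residual: 88 days.
Total: 9950 days.
9950 mod 7 = 3, so 3 days after Thursday is Sunday.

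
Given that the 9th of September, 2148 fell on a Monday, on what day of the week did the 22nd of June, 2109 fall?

Count forward from the earlier date (June 22, 2109) to the later (September 9, 2148):
Day-of-year of June 22, 2109: 173.
Day-of-year of September 9, 2148: 253.
2109 has 365 days, so 365 − 173 = 192 days remain in 2109.
Full years 2110–2147: 29 common + 9 leap = 29×365 + 9×366 = 13879 days.
Total: 192 + 13879 + 253 = 14324 days.
14324 mod 7 = 2, so 2 days before Monday is Saturday.

Saturday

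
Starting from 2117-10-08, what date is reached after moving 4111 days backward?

2106-07-07

Count 4111 days before October 8, 2117:
Day-of-year of July 7, 2106: 188.
Day-of-year of October 8, 2117: 281.
2106 has 365 days, so 365 − 188 = 177 days remain in 2106.
Full years 2107–2116: 7 common + 3 leap = 7×365 + 3×366 = 3653 days.
Total: 177 + 3653 + 281 = 4111 days.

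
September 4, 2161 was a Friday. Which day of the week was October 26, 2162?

Tuesday

September 4, 2161 → September 4, 2162: 365 days.
September 2162: 30 − 4 = 26 days remain.
October 1–26, 2162: 26 days.
Residual: 52 days.
Total: 417 days.
417 mod 7 = 4, so 4 days after Friday is Tuesday.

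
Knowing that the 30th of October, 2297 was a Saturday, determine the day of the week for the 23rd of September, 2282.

Count forward from the earlier date (September 23, 2282) to the later (October 30, 2297):
Day-of-year of September 23, 2282: 266.
Day-of-year of October 30, 2297: 303.
2282 has 365 days, so 365 − 266 = 99 days remain in 2282.
Full years 2283–2296: 10 common + 4 leap = 10×365 + 4×366 = 5114 days.
Total: 99 + 5114 + 303 = 5516 days.
5516 is a multiple of 7, so the 23rd of September, 2282 falls on the same weekday: Saturday.

Saturday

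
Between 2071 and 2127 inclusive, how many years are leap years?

13

Years divisible by 4: 2072, 2076, …, 2124 — 14 in all.
Of these, 2100 is divisible by 100 but not 400, so not leap.
Leap years: 14 − 1 = 13.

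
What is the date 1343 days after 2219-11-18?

2223-07-23

Count 1343 days after November 18, 2219:
November 18, 2219 → November 18, 2220: 366 days (2220 is a leap year).
November 18, 2220 → November 18, 2221: 365 days.
November 18, 2221 → November 18, 2222: 365 days.
November 2222: 30 − 18 = 12 days remain.
Then December (31), January (31), February 2223 (28), March (31), April (30), May (31), June (30): 31 + 31 + 28 + 31 + 30 + 31 + 30 = 212 days.
July 1–23, 2223: 23 days.
Residual: 247 days.
Total: 1343 days.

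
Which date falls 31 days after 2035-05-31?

2035-07-01

Count 31 days after May 31, 2035:
May 2035: 31 − 31 = 0 days remain.
Then June (30): 30 days.
July 1, 2035: 1 day.
Total: 0 + 30 + 1 = 31 days.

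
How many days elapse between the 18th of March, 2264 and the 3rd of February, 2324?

21870

Day-of-year of March 18, 2264: 78.
Day-of-year of February 3, 2324: 34.
2264 has 366 days, so 366 − 78 = 288 days remain in 2264.
Full years 2265–2323: 46 common + 13 leap = 46×365 + 13×366 = 21548 days.
Total: 288 + 21548 + 34 = 21870 days.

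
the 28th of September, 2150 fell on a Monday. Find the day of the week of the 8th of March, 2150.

Sunday

Count forward from the earlier date (March 8, 2150) to the later (September 28, 2150):
March 2150: 31 − 8 = 23 days remain.
Then April (30), May (31), June (30), July (31), August (31): 30 + 31 + 30 + 31 + 31 = 153 days.
September 1–28, 2150: 28 days.
Total: 23 + 153 + 28 = 204 days.
204 mod 7 = 1, so 1 day before Monday is Sunday.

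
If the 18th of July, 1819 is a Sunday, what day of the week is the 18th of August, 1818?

Count forward from the earlier date (August 18, 1818) to the later (July 18, 1819):
Day-of-year of August 18, 1818: 230.
Day-of-year of July 18, 1819: 199.
1818 has 365 days, so 365 − 230 = 135 days remain in 1818.
Total: 135 + 199 = 334 days.
334 mod 7 = 5, so 5 days before Sunday is Tuesday.

Tuesday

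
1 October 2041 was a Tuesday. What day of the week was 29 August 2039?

Monday

Count forward from the earlier date (August 29, 2039) to the later (October 1, 2041):
Day-of-year of August 29, 2039: 241.
Day-of-year of October 1, 2041: 274.
2039 has 365 days, so 365 − 241 = 124 days remain in 2039.
Full years: 2040: 366. Sum = 366.
Total: 124 + 366 + 274 = 764 days.
764 mod 7 = 1, so 1 day before Tuesday is Monday.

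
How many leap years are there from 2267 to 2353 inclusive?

21

Years divisible by 4: 2268, 2272, …, 2352 — 22 in all.
Of these, 2300 is divisible by 100 but not 400, so not leap.
Leap years: 22 − 1 = 21.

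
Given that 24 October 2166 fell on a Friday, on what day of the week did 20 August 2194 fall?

Wednesday

Day-of-year of October 24, 2166: 297.
Day-of-year of August 20, 2194: 232.
2166 has 365 days, so 365 − 297 = 68 days remain in 2166.
Full years 2167–2193: 20 common + 7 leap = 20×365 + 7×366 = 9862 days.
Total: 68 + 9862 + 232 = 10162 days.
10162 mod 7 = 5, so 5 days after Friday is Wednesday.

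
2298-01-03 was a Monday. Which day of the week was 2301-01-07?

January 3, 2298 → January 3, 2299: 365 days.
January 3, 2299 → January 3, 2300: 365 days.
January 3, 2300 → January 3, 2301: 365 days (2300 is not a leap year (divisible by 100 but not 400)).
Within January 2301: 7 − 3 = 4 days.
Total: 1099 days.
1099 is a multiple of 7, so 2301-01-07 falls on the same weekday: Monday.

Monday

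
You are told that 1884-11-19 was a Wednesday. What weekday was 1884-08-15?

Friday

Count forward from the earlier date (August 15, 1884) to the later (November 19, 1884):
August 1884: 31 − 15 = 16 days remain.
Then September (30), October (31): 30 + 31 = 61 days.
November 1–19, 1884: 19 days.
Total: 16 + 61 + 19 = 96 days.
96 mod 7 = 5, so 5 days before Wednesday is Friday.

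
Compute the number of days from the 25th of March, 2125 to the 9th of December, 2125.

259

March 2125: 31 − 25 = 6 days remain.
Then April (30), May (31), June (30), July (31), August (31), September (30), October (31), November (30): 30 + 31 + 30 + 31 + 31 + 30 + 31 + 30 = 244 days.
December 1–9, 2125: 9 days.
Total: 6 + 244 + 9 = 259 days.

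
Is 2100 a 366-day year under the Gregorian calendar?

No

2100 is not a leap year (divisible by 100 but not 400).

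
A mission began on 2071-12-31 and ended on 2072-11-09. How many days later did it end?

Day-of-year of December 31, 2071: 365.
Day-of-year of November 9, 2072: 314.
2071 has 365 days, so 365 − 365 = 0 days remain in 2071.
Total: 0 + 314 = 314 days.

314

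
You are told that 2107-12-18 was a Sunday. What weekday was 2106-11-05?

Friday

Count forward from the earlier date (November 5, 2106) to the later (December 18, 2107):
November 2106: 30 − 5 = 25 days remain.
Then 12 full months totalling 365 days.
December 1–18, 2107: 18 days.
Total: 25 + 365 + 18 = 408 days.
408 mod 7 = 2, so 2 days before Sunday is Friday.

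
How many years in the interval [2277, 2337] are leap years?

Years divisible by 4: 2280, 2284, …, 2336 — 15 in all.
Of these, 2300 is divisible by 100 but not 400, so not leap.
Leap years: 15 − 1 = 14.

14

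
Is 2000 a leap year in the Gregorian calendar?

Yes

2000 is a leap year (divisible by 400).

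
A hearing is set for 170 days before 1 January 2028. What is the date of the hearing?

15 July 2027

Count 170 days before January 1, 2028:
July 2027: 31 − 15 = 16 days remain.
Then August (31), September (30), October (31), November (30), December (31): 31 + 30 + 31 + 30 + 31 = 153 days.
January 1, 2028: 1 day.
Residual: 170 days.
Total: 170 days.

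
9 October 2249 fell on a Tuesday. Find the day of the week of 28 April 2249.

Saturday

Count forward from the earlier date (April 28, 2249) to the later (October 9, 2249):
April 2249: 30 − 28 = 2 days remain.
Then May (31), June (30), July (31), August (31), September (30): 31 + 30 + 31 + 31 + 30 = 153 days.
October 1–9, 2249: 9 days.
Total: 2 + 153 + 9 = 164 days.
164 mod 7 = 3, so 3 days before Tuesday is Saturday.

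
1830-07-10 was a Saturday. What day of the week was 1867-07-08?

Monday

Day-of-year of July 10, 1830: 191.
Day-of-year of July 8, 1867: 189.
1830 has 365 days, so 365 − 191 = 174 days remain in 1830.
Full years 1831–1866: 27 common + 9 leap = 27×365 + 9×366 = 13149 days.
Total: 174 + 13149 + 189 = 13512 days.
13512 mod 7 = 2, so 2 days after Saturday is Monday.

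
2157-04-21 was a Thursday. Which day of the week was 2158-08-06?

Sunday

April 2157: 30 − 21 = 9 days remain.
Then 15 full months totalling 457 days.
August 1–6, 2158: 6 days.
Total: 9 + 457 + 6 = 472 days.
472 mod 7 = 3, so 3 days after Thursday is Sunday.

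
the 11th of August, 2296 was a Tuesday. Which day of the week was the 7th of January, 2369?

Tuesday

Day-of-year of August 11, 2296: 224.
Day-of-year of January 7, 2369: 7.
2296 has 366 days, so 366 − 224 = 142 days remain in 2296.
Full years 2297–2368: 55 common + 17 leap = 55×365 + 17×366 = 26297 days.
Total: 142 + 26297 + 7 = 26446 days.
26446 is a multiple of 7, so the 7th of January, 2369 falls on the same weekday: Tuesday.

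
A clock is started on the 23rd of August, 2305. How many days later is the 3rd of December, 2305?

August 2305: 31 − 23 = 8 days remain.
Then September (30), October (31), November (30): 30 + 31 + 30 = 91 days.
December 1–3, 2305: 3 days.
Total: 8 + 91 + 3 = 102 days.

102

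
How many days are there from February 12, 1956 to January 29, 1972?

Day-of-year of February 12, 1956: 43.
Day-of-year of January 29, 1972: 29.
1956 has 366 days, so 366 − 43 = 323 days remain in 1956.
Full years 1957–1971: 12 common + 3 leap = 12×365 + 3×366 = 5478 days.
Total: 323 + 5478 + 29 = 5830 days.

5830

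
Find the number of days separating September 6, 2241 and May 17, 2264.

8289

From September 6, 2241 to September 6, 2263: 22 years, of which 5 contain a Feb 29 — 17×365 + 5×366 = 8035 days.
September 2263: 30 − 6 = 24 days remain.
Then October (31), November (30), December (31), January (31), February 2264 (29), March (31), April (30): 31 + 30 + 31 + 31 + 29 + 31 + 30 = 213 days.
May 1–17, 2264: 17 days.
Residual: 254 days.
Total: 8289 days.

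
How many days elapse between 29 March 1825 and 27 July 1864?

14365

From March 29, 1825 to March 29, 1864: 39 years, of which 10 contain a Feb 29 — 29×365 + 10×366 = 14245 days.
March 1864: 31 − 29 = 2 days remain.
Then April (30), May (31), June (30): 30 + 31 + 30 = 91 days.
July 1–27, 1864: 27 days.
Residual: 120 days.
Total: 14365 days.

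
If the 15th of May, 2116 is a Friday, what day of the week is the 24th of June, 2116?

May 2116: 31 − 15 = 16 days remain.
June 1–24, 2116: 24 days.
Total: 16 + 24 = 40 days.
40 mod 7 = 5, so 5 days after Friday is Wednesday.

Wednesday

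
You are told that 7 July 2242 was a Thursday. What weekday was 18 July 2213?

Count forward from the earlier date (July 18, 2213) to the later (July 7, 2242):
From July 18, 2213 to July 18, 2241: 28 years, of which 7 contain a Feb 29 — 21×365 + 7×366 = 10227 days.
July 2241: 31 − 18 = 13 days remain.
Then 11 full months totalling 334 days.
July 1–7, 2242: 7 days.
Residual: 354 days.
Total: 10581 days.
10581 mod 7 = 4, so 4 days before Thursday is Sunday.

Sunday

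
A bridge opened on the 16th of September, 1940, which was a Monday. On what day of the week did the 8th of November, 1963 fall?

Day-of-year of September 16, 1940: 260.
Day-of-year of November 8, 1963: 312.
1940 has 366 days, so 366 − 260 = 106 days remain in 1940.
Full years 1941–1962: 17 common + 5 leap = 17×365 + 5×366 = 8035 days.
Total: 106 + 8035 + 312 = 8453 days.
8453 mod 7 = 4, so 4 days after Monday is Friday.

Friday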